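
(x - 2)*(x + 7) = x^2 + 5*x - 14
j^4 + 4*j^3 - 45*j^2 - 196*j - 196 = (j - 7)*(j + 2)^2*(j + 7)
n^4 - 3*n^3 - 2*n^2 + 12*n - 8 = (n - 2)^2*(n - 1)*(n + 2)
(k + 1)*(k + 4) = k^2 + 5*k + 4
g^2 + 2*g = g*(g + 2)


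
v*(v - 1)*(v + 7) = v^3 + 6*v^2 - 7*v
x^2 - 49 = (x - 7)*(x + 7)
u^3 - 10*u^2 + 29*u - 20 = (u - 5)*(u - 4)*(u - 1)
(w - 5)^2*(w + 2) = w^3 - 8*w^2 + 5*w + 50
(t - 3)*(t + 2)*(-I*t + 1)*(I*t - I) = t^4 - 2*t^3 + I*t^3 - 5*t^2 - 2*I*t^2 + 6*t - 5*I*t + 6*I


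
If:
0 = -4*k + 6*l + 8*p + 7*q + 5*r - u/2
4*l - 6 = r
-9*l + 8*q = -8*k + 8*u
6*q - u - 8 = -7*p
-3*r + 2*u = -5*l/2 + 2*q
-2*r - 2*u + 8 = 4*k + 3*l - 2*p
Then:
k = 248/9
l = 56/9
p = 44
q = -503/9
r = 170/9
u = -106/3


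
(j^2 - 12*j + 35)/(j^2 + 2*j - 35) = (j - 7)/(j + 7)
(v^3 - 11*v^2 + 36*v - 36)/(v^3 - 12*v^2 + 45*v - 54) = (v - 2)/(v - 3)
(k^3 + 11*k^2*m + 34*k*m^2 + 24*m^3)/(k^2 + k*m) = k + 10*m + 24*m^2/k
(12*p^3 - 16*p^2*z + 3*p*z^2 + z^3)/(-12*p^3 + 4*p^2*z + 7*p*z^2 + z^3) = (-2*p + z)/(2*p + z)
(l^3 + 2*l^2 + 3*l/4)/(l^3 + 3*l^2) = (l^2 + 2*l + 3/4)/(l*(l + 3))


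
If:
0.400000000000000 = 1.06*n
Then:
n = 0.38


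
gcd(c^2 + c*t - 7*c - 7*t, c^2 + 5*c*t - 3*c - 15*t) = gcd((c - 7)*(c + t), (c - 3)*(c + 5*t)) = 1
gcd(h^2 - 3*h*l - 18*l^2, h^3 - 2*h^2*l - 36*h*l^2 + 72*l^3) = h - 6*l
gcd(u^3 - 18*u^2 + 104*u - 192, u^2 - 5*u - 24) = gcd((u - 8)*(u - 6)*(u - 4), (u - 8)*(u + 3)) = u - 8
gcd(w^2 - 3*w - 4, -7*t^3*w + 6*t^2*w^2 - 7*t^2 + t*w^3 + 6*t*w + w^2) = 1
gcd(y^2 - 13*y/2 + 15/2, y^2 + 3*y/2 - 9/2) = y - 3/2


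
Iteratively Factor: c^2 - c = (c - 1)*(c)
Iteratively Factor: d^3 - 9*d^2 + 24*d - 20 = (d - 2)*(d^2 - 7*d + 10) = (d - 5)*(d - 2)*(d - 2)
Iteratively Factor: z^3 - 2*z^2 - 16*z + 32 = (z - 4)*(z^2 + 2*z - 8) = (z - 4)*(z - 2)*(z + 4)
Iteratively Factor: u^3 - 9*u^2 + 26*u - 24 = (u - 4)*(u^2 - 5*u + 6) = (u - 4)*(u - 3)*(u - 2)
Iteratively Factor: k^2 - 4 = (k + 2)*(k - 2)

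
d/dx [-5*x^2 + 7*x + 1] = 7 - 10*x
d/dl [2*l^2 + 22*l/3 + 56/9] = 4*l + 22/3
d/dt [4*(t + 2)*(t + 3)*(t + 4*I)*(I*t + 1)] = 16*I*t^3 + t^2*(-36 + 60*I) + t*(-120 + 80*I) - 72 + 80*I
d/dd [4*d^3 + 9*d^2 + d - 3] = 12*d^2 + 18*d + 1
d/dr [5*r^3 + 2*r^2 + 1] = r*(15*r + 4)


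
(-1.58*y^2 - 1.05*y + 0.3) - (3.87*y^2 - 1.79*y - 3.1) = -5.45*y^2 + 0.74*y + 3.4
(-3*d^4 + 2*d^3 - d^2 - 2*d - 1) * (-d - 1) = 3*d^5 + d^4 - d^3 + 3*d^2 + 3*d + 1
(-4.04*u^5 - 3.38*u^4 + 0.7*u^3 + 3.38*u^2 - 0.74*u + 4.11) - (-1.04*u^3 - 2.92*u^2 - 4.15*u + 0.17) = -4.04*u^5 - 3.38*u^4 + 1.74*u^3 + 6.3*u^2 + 3.41*u + 3.94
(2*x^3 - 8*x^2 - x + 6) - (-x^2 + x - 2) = 2*x^3 - 7*x^2 - 2*x + 8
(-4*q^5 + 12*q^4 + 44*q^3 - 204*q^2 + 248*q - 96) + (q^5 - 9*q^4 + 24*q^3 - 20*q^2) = -3*q^5 + 3*q^4 + 68*q^3 - 224*q^2 + 248*q - 96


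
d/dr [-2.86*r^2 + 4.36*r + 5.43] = 4.36 - 5.72*r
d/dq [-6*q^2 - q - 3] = -12*q - 1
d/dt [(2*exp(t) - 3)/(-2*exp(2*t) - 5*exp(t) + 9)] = (4*exp(2*t) - 12*exp(t) + 3)*exp(t)/(4*exp(4*t) + 20*exp(3*t) - 11*exp(2*t) - 90*exp(t) + 81)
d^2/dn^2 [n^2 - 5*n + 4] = 2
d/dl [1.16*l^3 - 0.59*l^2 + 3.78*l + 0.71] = 3.48*l^2 - 1.18*l + 3.78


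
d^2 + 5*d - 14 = (d - 2)*(d + 7)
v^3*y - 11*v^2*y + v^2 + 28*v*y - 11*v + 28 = (v - 7)*(v - 4)*(v*y + 1)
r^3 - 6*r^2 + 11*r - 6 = (r - 3)*(r - 2)*(r - 1)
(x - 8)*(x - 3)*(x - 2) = x^3 - 13*x^2 + 46*x - 48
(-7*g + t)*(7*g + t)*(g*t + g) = -49*g^3*t - 49*g^3 + g*t^3 + g*t^2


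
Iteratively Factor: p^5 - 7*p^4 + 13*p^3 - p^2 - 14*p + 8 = (p - 2)*(p^4 - 5*p^3 + 3*p^2 + 5*p - 4) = (p - 2)*(p - 1)*(p^3 - 4*p^2 - p + 4) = (p - 4)*(p - 2)*(p - 1)*(p^2 - 1) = (p - 4)*(p - 2)*(p - 1)^2*(p + 1)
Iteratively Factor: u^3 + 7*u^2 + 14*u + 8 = (u + 2)*(u^2 + 5*u + 4) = (u + 2)*(u + 4)*(u + 1)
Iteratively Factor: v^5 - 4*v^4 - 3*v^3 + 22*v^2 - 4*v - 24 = (v - 2)*(v^4 - 2*v^3 - 7*v^2 + 8*v + 12) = (v - 2)*(v + 1)*(v^3 - 3*v^2 - 4*v + 12) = (v - 2)^2*(v + 1)*(v^2 - v - 6) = (v - 3)*(v - 2)^2*(v + 1)*(v + 2)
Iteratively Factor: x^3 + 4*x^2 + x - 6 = (x + 2)*(x^2 + 2*x - 3) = (x - 1)*(x + 2)*(x + 3)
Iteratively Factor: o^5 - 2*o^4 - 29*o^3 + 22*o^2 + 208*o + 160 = (o - 4)*(o^4 + 2*o^3 - 21*o^2 - 62*o - 40) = (o - 4)*(o + 2)*(o^3 - 21*o - 20) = (o - 5)*(o - 4)*(o + 2)*(o^2 + 5*o + 4) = (o - 5)*(o - 4)*(o + 2)*(o + 4)*(o + 1)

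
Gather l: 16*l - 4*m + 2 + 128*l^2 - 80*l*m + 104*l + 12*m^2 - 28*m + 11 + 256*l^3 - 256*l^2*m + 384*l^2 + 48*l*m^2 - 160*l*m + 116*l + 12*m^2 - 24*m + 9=256*l^3 + l^2*(512 - 256*m) + l*(48*m^2 - 240*m + 236) + 24*m^2 - 56*m + 22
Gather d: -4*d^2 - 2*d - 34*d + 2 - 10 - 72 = -4*d^2 - 36*d - 80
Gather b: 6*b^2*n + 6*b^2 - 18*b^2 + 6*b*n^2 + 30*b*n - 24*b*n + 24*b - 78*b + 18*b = b^2*(6*n - 12) + b*(6*n^2 + 6*n - 36)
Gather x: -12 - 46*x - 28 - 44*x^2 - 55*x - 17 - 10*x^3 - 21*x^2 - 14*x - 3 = -10*x^3 - 65*x^2 - 115*x - 60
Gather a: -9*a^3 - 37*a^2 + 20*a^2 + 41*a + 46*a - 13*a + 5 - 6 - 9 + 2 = -9*a^3 - 17*a^2 + 74*a - 8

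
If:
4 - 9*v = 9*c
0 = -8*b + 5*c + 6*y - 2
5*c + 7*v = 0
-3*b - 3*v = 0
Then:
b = 10/9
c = 14/9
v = -10/9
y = 14/27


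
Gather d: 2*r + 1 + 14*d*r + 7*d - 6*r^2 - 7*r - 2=d*(14*r + 7) - 6*r^2 - 5*r - 1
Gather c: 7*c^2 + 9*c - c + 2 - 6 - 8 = 7*c^2 + 8*c - 12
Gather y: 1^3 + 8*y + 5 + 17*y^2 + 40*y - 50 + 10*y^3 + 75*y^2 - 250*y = 10*y^3 + 92*y^2 - 202*y - 44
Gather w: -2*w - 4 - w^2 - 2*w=-w^2 - 4*w - 4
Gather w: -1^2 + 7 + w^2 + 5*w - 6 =w^2 + 5*w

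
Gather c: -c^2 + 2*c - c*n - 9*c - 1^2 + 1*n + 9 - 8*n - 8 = -c^2 + c*(-n - 7) - 7*n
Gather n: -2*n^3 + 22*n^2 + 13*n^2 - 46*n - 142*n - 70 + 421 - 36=-2*n^3 + 35*n^2 - 188*n + 315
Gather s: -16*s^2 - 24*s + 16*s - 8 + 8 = -16*s^2 - 8*s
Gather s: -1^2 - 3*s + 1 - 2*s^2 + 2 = -2*s^2 - 3*s + 2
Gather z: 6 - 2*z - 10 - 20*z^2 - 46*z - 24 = -20*z^2 - 48*z - 28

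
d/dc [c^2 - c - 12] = 2*c - 1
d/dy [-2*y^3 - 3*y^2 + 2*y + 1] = -6*y^2 - 6*y + 2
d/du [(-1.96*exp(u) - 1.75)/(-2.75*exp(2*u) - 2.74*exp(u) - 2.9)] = (-5.39*exp(2*u) - 9.625*exp(u) + 0.889)*exp(u)/(7.5625*exp(4*u) + 15.07*exp(3*u) + 23.4576*exp(2*u) + 15.892*exp(u) + 8.41)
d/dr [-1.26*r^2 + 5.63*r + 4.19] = 5.63 - 2.52*r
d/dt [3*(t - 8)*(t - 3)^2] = 3*(t - 3)*(3*t - 19)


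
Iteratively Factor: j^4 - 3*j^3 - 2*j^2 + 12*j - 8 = (j - 2)*(j^3 - j^2 - 4*j + 4) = (j - 2)^2*(j^2 + j - 2) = (j - 2)^2*(j + 2)*(j - 1)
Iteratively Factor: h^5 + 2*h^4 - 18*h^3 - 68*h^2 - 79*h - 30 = (h + 1)*(h^4 + h^3 - 19*h^2 - 49*h - 30) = (h + 1)*(h + 2)*(h^3 - h^2 - 17*h - 15) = (h + 1)^2*(h + 2)*(h^2 - 2*h - 15) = (h - 5)*(h + 1)^2*(h + 2)*(h + 3)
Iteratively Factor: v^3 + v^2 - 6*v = (v)*(v^2 + v - 6) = v*(v + 3)*(v - 2)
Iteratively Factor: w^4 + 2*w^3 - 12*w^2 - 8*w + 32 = (w - 2)*(w^3 + 4*w^2 - 4*w - 16) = (w - 2)*(w + 2)*(w^2 + 2*w - 8) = (w - 2)*(w + 2)*(w + 4)*(w - 2)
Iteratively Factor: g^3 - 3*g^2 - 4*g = (g)*(g^2 - 3*g - 4) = g*(g + 1)*(g - 4)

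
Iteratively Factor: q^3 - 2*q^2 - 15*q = (q - 5)*(q^2 + 3*q) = (q - 5)*(q + 3)*(q)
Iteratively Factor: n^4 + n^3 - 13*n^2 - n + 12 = (n - 3)*(n^3 + 4*n^2 - n - 4) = (n - 3)*(n - 1)*(n^2 + 5*n + 4) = (n - 3)*(n - 1)*(n + 4)*(n + 1)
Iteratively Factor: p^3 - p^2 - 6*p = (p + 2)*(p^2 - 3*p) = p*(p + 2)*(p - 3)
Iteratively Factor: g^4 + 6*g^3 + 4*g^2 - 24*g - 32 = (g + 2)*(g^3 + 4*g^2 - 4*g - 16) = (g + 2)^2*(g^2 + 2*g - 8) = (g - 2)*(g + 2)^2*(g + 4)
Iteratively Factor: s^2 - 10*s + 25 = (s - 5)*(s - 5)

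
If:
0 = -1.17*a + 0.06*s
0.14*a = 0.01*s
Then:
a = 0.00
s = 0.00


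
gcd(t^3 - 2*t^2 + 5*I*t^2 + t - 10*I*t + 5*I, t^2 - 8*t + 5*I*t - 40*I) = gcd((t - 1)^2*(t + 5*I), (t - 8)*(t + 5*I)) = t + 5*I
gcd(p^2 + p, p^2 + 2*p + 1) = p + 1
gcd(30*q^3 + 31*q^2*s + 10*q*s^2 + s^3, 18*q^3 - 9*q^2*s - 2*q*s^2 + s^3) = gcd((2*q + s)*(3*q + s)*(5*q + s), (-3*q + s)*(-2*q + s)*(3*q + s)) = 3*q + s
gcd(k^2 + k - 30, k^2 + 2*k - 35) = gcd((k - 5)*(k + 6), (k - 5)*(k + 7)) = k - 5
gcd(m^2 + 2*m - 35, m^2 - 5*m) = m - 5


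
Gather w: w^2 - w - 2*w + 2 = w^2 - 3*w + 2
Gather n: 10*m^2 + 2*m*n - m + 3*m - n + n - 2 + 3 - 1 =10*m^2 + 2*m*n + 2*m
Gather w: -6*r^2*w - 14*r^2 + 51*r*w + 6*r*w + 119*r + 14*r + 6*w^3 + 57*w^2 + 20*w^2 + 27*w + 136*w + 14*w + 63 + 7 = -14*r^2 + 133*r + 6*w^3 + 77*w^2 + w*(-6*r^2 + 57*r + 177) + 70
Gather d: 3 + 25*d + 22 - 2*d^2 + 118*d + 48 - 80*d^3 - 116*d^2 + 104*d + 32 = -80*d^3 - 118*d^2 + 247*d + 105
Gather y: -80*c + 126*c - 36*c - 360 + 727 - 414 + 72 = 10*c + 25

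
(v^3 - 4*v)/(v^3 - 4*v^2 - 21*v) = (4 - v^2)/(-v^2 + 4*v + 21)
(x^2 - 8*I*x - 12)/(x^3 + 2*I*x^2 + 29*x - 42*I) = (x - 6*I)/(x^2 + 4*I*x + 21)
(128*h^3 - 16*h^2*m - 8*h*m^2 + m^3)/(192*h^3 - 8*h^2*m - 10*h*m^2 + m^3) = (4*h - m)/(6*h - m)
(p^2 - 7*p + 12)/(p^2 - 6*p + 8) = (p - 3)/(p - 2)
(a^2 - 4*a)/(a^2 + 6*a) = (a - 4)/(a + 6)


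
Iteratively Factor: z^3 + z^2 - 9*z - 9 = (z + 3)*(z^2 - 2*z - 3) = (z + 1)*(z + 3)*(z - 3)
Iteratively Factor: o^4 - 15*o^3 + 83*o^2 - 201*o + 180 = (o - 3)*(o^3 - 12*o^2 + 47*o - 60) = (o - 3)^2*(o^2 - 9*o + 20) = (o - 4)*(o - 3)^2*(o - 5)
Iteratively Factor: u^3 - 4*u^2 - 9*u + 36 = (u + 3)*(u^2 - 7*u + 12) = (u - 3)*(u + 3)*(u - 4)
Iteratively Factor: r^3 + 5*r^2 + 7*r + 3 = (r + 1)*(r^2 + 4*r + 3) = (r + 1)^2*(r + 3)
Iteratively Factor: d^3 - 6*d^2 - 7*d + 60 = (d - 5)*(d^2 - d - 12) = (d - 5)*(d - 4)*(d + 3)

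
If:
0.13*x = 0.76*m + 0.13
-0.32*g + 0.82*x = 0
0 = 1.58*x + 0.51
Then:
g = -0.83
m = -0.23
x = -0.32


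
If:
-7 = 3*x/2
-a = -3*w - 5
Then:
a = 3*w + 5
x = -14/3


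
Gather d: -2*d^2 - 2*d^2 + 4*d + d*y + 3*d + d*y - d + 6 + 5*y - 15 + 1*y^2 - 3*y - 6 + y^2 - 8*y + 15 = -4*d^2 + d*(2*y + 6) + 2*y^2 - 6*y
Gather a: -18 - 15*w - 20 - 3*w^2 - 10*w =-3*w^2 - 25*w - 38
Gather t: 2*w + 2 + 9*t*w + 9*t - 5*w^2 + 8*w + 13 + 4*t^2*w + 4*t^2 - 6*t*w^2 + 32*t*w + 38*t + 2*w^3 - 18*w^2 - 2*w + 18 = t^2*(4*w + 4) + t*(-6*w^2 + 41*w + 47) + 2*w^3 - 23*w^2 + 8*w + 33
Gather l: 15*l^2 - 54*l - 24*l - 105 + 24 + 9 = 15*l^2 - 78*l - 72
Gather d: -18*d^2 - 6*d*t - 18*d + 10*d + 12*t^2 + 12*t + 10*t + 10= -18*d^2 + d*(-6*t - 8) + 12*t^2 + 22*t + 10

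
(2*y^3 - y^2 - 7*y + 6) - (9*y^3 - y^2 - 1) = -7*y^3 - 7*y + 7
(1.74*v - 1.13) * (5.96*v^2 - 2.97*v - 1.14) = 10.3704*v^3 - 11.9026*v^2 + 1.3725*v + 1.2882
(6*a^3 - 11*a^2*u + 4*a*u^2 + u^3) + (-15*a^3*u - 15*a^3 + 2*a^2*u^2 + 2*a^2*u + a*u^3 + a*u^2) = -15*a^3*u - 9*a^3 + 2*a^2*u^2 - 9*a^2*u + a*u^3 + 5*a*u^2 + u^3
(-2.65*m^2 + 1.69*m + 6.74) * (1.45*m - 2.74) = -3.8425*m^3 + 9.7115*m^2 + 5.1424*m - 18.4676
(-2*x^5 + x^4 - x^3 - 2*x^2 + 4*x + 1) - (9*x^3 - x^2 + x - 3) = -2*x^5 + x^4 - 10*x^3 - x^2 + 3*x + 4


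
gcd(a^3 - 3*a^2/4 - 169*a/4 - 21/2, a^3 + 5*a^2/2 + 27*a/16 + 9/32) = a + 1/4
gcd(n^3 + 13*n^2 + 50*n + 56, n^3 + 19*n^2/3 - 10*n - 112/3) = n^2 + 9*n + 14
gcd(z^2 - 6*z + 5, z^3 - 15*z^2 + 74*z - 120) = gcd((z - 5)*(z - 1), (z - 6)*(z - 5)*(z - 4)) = z - 5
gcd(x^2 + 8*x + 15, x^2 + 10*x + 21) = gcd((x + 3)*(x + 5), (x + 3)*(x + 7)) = x + 3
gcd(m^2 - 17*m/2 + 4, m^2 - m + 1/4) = m - 1/2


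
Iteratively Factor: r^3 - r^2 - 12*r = (r + 3)*(r^2 - 4*r) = (r - 4)*(r + 3)*(r)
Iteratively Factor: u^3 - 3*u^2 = (u)*(u^2 - 3*u) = u^2*(u - 3)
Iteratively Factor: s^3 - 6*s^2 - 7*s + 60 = (s - 5)*(s^2 - s - 12) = (s - 5)*(s - 4)*(s + 3)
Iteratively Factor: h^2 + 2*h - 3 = (h + 3)*(h - 1)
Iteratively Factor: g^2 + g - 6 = (g + 3)*(g - 2)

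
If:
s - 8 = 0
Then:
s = 8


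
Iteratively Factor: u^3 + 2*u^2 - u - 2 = (u + 1)*(u^2 + u - 2) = (u - 1)*(u + 1)*(u + 2)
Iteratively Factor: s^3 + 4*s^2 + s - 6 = (s + 3)*(s^2 + s - 2) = (s + 2)*(s + 3)*(s - 1)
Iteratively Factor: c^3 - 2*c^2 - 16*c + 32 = (c - 2)*(c^2 - 16) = (c - 4)*(c - 2)*(c + 4)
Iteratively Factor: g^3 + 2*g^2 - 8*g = (g)*(g^2 + 2*g - 8) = g*(g + 4)*(g - 2)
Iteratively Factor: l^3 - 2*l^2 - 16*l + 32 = (l - 2)*(l^2 - 16) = (l - 4)*(l - 2)*(l + 4)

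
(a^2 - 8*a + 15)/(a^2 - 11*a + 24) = (a - 5)/(a - 8)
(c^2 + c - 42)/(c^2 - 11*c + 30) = (c + 7)/(c - 5)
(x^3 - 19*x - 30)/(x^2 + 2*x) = x - 2 - 15/x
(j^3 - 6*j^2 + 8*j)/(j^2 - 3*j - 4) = j*(j - 2)/(j + 1)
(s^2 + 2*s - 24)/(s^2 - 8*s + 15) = (s^2 + 2*s - 24)/(s^2 - 8*s + 15)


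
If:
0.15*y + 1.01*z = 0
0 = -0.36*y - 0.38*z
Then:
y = 0.00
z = 0.00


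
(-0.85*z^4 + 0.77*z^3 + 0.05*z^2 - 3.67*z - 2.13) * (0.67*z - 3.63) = -0.5695*z^5 + 3.6014*z^4 - 2.7616*z^3 - 2.6404*z^2 + 11.895*z + 7.7319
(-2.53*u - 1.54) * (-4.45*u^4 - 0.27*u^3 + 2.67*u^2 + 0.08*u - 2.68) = 11.2585*u^5 + 7.5361*u^4 - 6.3393*u^3 - 4.3142*u^2 + 6.6572*u + 4.1272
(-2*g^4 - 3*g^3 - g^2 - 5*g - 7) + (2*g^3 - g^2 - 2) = -2*g^4 - g^3 - 2*g^2 - 5*g - 9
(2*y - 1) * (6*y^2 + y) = 12*y^3 - 4*y^2 - y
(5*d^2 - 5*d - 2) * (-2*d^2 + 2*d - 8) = -10*d^4 + 20*d^3 - 46*d^2 + 36*d + 16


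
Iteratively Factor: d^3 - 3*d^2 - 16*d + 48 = (d - 4)*(d^2 + d - 12) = (d - 4)*(d + 4)*(d - 3)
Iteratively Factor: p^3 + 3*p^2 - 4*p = (p)*(p^2 + 3*p - 4) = p*(p + 4)*(p - 1)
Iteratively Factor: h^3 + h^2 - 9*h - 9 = (h + 1)*(h^2 - 9) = (h - 3)*(h + 1)*(h + 3)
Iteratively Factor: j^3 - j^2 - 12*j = (j)*(j^2 - j - 12) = j*(j + 3)*(j - 4)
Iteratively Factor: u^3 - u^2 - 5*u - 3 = (u - 3)*(u^2 + 2*u + 1) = (u - 3)*(u + 1)*(u + 1)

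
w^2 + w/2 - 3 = (w - 3/2)*(w + 2)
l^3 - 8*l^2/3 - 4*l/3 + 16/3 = (l - 2)^2*(l + 4/3)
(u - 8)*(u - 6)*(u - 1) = u^3 - 15*u^2 + 62*u - 48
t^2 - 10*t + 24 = (t - 6)*(t - 4)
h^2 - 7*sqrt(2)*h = h*(h - 7*sqrt(2))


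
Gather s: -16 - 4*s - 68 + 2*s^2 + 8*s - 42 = 2*s^2 + 4*s - 126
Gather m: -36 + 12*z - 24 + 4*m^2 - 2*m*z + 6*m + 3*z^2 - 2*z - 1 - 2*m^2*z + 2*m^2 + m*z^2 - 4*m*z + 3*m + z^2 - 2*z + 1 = m^2*(6 - 2*z) + m*(z^2 - 6*z + 9) + 4*z^2 + 8*z - 60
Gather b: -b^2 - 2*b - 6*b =-b^2 - 8*b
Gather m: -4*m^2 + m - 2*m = -4*m^2 - m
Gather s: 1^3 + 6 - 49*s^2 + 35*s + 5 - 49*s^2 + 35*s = -98*s^2 + 70*s + 12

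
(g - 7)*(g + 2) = g^2 - 5*g - 14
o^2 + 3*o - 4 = (o - 1)*(o + 4)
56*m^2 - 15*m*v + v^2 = (-8*m + v)*(-7*m + v)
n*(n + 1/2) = n^2 + n/2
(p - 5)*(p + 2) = p^2 - 3*p - 10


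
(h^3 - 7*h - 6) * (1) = h^3 - 7*h - 6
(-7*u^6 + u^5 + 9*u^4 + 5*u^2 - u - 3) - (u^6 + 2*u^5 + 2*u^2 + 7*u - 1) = -8*u^6 - u^5 + 9*u^4 + 3*u^2 - 8*u - 2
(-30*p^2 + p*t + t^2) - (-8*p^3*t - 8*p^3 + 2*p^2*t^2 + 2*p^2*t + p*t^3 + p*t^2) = 8*p^3*t + 8*p^3 - 2*p^2*t^2 - 2*p^2*t - 30*p^2 - p*t^3 - p*t^2 + p*t + t^2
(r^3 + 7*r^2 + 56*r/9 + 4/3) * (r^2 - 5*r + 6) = r^5 + 2*r^4 - 205*r^3/9 + 110*r^2/9 + 92*r/3 + 8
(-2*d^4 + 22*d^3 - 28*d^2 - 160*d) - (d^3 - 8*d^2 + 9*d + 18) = -2*d^4 + 21*d^3 - 20*d^2 - 169*d - 18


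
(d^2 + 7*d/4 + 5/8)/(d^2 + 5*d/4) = (d + 1/2)/d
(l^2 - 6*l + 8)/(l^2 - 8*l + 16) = (l - 2)/(l - 4)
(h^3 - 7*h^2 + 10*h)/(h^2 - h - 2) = h*(h - 5)/(h + 1)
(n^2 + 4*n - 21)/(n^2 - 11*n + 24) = (n + 7)/(n - 8)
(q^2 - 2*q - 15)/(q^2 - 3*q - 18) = (q - 5)/(q - 6)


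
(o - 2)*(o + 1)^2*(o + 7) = o^4 + 7*o^3 - 3*o^2 - 23*o - 14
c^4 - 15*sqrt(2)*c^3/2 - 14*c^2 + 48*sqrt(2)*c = c*(c - 8*sqrt(2))*(c - 3*sqrt(2)/2)*(c + 2*sqrt(2))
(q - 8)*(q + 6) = q^2 - 2*q - 48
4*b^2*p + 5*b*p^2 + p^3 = p*(b + p)*(4*b + p)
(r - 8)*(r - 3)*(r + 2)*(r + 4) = r^4 - 5*r^3 - 34*r^2 + 56*r + 192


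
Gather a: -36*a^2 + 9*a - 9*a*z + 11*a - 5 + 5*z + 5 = -36*a^2 + a*(20 - 9*z) + 5*z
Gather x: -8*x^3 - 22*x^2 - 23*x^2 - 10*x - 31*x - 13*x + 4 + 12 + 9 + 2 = -8*x^3 - 45*x^2 - 54*x + 27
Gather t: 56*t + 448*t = 504*t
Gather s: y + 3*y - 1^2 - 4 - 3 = 4*y - 8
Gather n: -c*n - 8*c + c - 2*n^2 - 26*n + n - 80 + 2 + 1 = -7*c - 2*n^2 + n*(-c - 25) - 77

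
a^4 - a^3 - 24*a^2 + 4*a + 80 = (a - 5)*(a - 2)*(a + 2)*(a + 4)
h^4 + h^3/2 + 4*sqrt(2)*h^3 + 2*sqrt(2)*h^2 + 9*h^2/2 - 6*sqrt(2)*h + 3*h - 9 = (h - 1)*(h + 3/2)*(h + sqrt(2))*(h + 3*sqrt(2))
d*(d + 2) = d^2 + 2*d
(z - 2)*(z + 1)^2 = z^3 - 3*z - 2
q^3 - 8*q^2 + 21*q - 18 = (q - 3)^2*(q - 2)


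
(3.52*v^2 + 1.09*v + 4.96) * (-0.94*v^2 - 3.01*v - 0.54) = -3.3088*v^4 - 11.6198*v^3 - 9.8441*v^2 - 15.5182*v - 2.6784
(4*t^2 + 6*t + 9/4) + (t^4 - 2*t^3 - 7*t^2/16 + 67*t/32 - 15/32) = t^4 - 2*t^3 + 57*t^2/16 + 259*t/32 + 57/32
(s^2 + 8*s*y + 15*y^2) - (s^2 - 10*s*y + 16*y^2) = 18*s*y - y^2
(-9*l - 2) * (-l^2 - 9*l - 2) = 9*l^3 + 83*l^2 + 36*l + 4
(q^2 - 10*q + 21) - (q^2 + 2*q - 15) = 36 - 12*q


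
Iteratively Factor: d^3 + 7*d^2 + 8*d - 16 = (d + 4)*(d^2 + 3*d - 4) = (d - 1)*(d + 4)*(d + 4)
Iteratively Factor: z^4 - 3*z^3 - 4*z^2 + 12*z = (z)*(z^3 - 3*z^2 - 4*z + 12) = z*(z + 2)*(z^2 - 5*z + 6) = z*(z - 3)*(z + 2)*(z - 2)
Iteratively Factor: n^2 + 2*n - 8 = (n + 4)*(n - 2)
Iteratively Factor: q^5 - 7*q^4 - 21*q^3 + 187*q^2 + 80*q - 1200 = (q - 5)*(q^4 - 2*q^3 - 31*q^2 + 32*q + 240) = (q - 5)*(q + 4)*(q^3 - 6*q^2 - 7*q + 60) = (q - 5)*(q + 3)*(q + 4)*(q^2 - 9*q + 20) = (q - 5)^2*(q + 3)*(q + 4)*(q - 4)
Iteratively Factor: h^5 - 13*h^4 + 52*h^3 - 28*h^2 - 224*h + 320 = (h - 4)*(h^4 - 9*h^3 + 16*h^2 + 36*h - 80) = (h - 4)^2*(h^3 - 5*h^2 - 4*h + 20) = (h - 5)*(h - 4)^2*(h^2 - 4) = (h - 5)*(h - 4)^2*(h + 2)*(h - 2)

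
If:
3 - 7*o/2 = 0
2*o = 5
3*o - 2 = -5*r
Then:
No Solution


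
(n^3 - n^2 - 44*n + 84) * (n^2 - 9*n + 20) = n^5 - 10*n^4 - 15*n^3 + 460*n^2 - 1636*n + 1680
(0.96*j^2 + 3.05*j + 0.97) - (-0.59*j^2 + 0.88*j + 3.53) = 1.55*j^2 + 2.17*j - 2.56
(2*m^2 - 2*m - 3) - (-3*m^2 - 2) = 5*m^2 - 2*m - 1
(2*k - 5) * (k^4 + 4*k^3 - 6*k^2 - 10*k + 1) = 2*k^5 + 3*k^4 - 32*k^3 + 10*k^2 + 52*k - 5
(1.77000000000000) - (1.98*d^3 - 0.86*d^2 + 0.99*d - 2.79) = -1.98*d^3 + 0.86*d^2 - 0.99*d + 4.56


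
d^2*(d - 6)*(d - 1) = d^4 - 7*d^3 + 6*d^2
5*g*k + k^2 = k*(5*g + k)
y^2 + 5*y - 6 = (y - 1)*(y + 6)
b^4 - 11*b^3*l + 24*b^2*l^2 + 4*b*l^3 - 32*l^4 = (b - 8*l)*(b - 2*l)^2*(b + l)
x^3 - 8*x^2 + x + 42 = (x - 7)*(x - 3)*(x + 2)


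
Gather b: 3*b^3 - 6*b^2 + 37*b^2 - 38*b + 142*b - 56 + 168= 3*b^3 + 31*b^2 + 104*b + 112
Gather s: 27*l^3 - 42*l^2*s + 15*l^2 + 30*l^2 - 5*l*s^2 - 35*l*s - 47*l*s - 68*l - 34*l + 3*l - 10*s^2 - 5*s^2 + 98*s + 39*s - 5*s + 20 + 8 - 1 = 27*l^3 + 45*l^2 - 99*l + s^2*(-5*l - 15) + s*(-42*l^2 - 82*l + 132) + 27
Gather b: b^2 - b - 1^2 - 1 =b^2 - b - 2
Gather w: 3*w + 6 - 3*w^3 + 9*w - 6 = -3*w^3 + 12*w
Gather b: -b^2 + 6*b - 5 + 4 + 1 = -b^2 + 6*b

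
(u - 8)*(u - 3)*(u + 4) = u^3 - 7*u^2 - 20*u + 96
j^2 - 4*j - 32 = (j - 8)*(j + 4)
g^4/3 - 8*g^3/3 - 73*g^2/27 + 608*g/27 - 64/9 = (g/3 + 1)*(g - 8)*(g - 8/3)*(g - 1/3)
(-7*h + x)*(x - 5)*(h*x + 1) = -7*h^2*x^2 + 35*h^2*x + h*x^3 - 5*h*x^2 - 7*h*x + 35*h + x^2 - 5*x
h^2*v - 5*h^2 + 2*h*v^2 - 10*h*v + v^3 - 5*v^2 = (h + v)^2*(v - 5)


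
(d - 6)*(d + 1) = d^2 - 5*d - 6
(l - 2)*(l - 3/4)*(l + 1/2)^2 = l^4 - 7*l^3/4 - l^2 + 13*l/16 + 3/8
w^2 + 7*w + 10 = (w + 2)*(w + 5)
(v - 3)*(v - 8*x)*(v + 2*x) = v^3 - 6*v^2*x - 3*v^2 - 16*v*x^2 + 18*v*x + 48*x^2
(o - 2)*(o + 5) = o^2 + 3*o - 10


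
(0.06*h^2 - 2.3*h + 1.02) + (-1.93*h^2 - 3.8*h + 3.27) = -1.87*h^2 - 6.1*h + 4.29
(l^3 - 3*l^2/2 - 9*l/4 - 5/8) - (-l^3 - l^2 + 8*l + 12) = 2*l^3 - l^2/2 - 41*l/4 - 101/8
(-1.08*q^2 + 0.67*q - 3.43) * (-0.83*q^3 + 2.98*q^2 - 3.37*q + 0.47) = 0.8964*q^5 - 3.7745*q^4 + 8.4831*q^3 - 12.9869*q^2 + 11.874*q - 1.6121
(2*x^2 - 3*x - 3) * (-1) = -2*x^2 + 3*x + 3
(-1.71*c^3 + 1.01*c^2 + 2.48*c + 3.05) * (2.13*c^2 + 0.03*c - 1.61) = -3.6423*c^5 + 2.1*c^4 + 8.0658*c^3 + 4.9448*c^2 - 3.9013*c - 4.9105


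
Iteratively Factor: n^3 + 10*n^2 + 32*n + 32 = (n + 2)*(n^2 + 8*n + 16) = (n + 2)*(n + 4)*(n + 4)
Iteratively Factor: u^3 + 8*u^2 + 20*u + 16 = (u + 2)*(u^2 + 6*u + 8) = (u + 2)^2*(u + 4)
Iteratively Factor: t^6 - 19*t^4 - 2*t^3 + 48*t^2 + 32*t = (t - 4)*(t^5 + 4*t^4 - 3*t^3 - 14*t^2 - 8*t) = (t - 4)*(t - 2)*(t^4 + 6*t^3 + 9*t^2 + 4*t) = (t - 4)*(t - 2)*(t + 1)*(t^3 + 5*t^2 + 4*t) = (t - 4)*(t - 2)*(t + 1)*(t + 4)*(t^2 + t) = (t - 4)*(t - 2)*(t + 1)^2*(t + 4)*(t)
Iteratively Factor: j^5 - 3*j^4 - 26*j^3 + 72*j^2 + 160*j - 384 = (j + 4)*(j^4 - 7*j^3 + 2*j^2 + 64*j - 96) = (j - 2)*(j + 4)*(j^3 - 5*j^2 - 8*j + 48) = (j - 4)*(j - 2)*(j + 4)*(j^2 - j - 12) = (j - 4)*(j - 2)*(j + 3)*(j + 4)*(j - 4)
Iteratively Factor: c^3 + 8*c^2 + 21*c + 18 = (c + 3)*(c^2 + 5*c + 6) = (c + 2)*(c + 3)*(c + 3)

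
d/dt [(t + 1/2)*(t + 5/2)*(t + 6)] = 3*t^2 + 18*t + 77/4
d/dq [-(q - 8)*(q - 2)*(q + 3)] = -3*q^2 + 14*q + 14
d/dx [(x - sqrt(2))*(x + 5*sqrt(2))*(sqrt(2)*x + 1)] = 3*sqrt(2)*x^2 + 18*x - 6*sqrt(2)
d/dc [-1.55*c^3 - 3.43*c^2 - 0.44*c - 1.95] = -4.65*c^2 - 6.86*c - 0.44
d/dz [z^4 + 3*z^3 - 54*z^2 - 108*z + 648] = 4*z^3 + 9*z^2 - 108*z - 108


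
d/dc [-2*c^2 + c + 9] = 1 - 4*c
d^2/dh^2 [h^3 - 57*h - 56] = 6*h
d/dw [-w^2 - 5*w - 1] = -2*w - 5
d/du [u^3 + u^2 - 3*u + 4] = 3*u^2 + 2*u - 3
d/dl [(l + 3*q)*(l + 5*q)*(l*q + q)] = q*(3*l^2 + 16*l*q + 2*l + 15*q^2 + 8*q)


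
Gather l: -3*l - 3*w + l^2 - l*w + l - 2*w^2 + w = l^2 + l*(-w - 2) - 2*w^2 - 2*w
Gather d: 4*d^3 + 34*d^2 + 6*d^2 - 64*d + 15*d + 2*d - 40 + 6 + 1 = 4*d^3 + 40*d^2 - 47*d - 33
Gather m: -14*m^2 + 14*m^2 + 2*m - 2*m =0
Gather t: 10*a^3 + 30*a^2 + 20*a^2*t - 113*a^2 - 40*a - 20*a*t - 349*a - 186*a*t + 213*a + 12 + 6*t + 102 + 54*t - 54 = 10*a^3 - 83*a^2 - 176*a + t*(20*a^2 - 206*a + 60) + 60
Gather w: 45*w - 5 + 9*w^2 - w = 9*w^2 + 44*w - 5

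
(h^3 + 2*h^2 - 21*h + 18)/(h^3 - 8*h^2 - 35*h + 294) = (h^2 - 4*h + 3)/(h^2 - 14*h + 49)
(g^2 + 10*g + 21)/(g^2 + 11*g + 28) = (g + 3)/(g + 4)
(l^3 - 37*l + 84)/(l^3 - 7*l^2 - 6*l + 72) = (l^2 + 4*l - 21)/(l^2 - 3*l - 18)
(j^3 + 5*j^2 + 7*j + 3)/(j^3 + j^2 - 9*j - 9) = (j + 1)/(j - 3)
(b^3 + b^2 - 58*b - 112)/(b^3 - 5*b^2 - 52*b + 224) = (b + 2)/(b - 4)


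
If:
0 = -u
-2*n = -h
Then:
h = 2*n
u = 0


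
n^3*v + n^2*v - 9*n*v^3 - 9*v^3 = (n - 3*v)*(n + 3*v)*(n*v + v)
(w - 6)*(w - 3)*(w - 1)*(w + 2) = w^4 - 8*w^3 + 7*w^2 + 36*w - 36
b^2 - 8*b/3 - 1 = (b - 3)*(b + 1/3)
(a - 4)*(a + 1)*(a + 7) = a^3 + 4*a^2 - 25*a - 28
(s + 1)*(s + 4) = s^2 + 5*s + 4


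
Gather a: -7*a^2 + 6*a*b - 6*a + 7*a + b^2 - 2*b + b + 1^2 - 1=-7*a^2 + a*(6*b + 1) + b^2 - b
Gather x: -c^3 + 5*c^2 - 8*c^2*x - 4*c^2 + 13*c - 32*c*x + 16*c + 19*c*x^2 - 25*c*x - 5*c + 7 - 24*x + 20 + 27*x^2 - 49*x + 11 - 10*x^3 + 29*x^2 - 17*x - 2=-c^3 + c^2 + 24*c - 10*x^3 + x^2*(19*c + 56) + x*(-8*c^2 - 57*c - 90) + 36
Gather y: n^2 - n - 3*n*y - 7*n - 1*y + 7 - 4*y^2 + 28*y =n^2 - 8*n - 4*y^2 + y*(27 - 3*n) + 7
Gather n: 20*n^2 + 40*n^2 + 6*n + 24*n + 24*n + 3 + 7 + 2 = 60*n^2 + 54*n + 12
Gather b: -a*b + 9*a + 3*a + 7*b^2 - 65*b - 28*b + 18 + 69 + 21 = 12*a + 7*b^2 + b*(-a - 93) + 108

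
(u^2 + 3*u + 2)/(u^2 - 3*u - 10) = (u + 1)/(u - 5)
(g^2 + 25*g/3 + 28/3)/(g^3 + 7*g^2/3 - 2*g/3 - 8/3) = (g + 7)/(g^2 + g - 2)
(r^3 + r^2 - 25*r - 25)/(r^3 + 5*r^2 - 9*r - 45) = (r^2 - 4*r - 5)/(r^2 - 9)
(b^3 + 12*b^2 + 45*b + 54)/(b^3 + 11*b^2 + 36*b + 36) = (b + 3)/(b + 2)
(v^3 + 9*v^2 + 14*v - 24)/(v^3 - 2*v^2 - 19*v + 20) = (v + 6)/(v - 5)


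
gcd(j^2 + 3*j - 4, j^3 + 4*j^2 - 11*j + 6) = j - 1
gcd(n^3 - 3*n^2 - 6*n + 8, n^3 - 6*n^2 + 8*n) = n - 4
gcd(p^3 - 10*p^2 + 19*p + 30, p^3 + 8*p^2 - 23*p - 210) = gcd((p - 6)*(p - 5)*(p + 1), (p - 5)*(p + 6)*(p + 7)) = p - 5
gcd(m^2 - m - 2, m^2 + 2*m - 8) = m - 2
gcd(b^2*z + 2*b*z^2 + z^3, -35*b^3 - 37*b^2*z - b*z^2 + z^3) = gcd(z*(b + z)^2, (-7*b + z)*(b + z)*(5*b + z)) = b + z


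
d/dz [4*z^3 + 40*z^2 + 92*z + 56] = 12*z^2 + 80*z + 92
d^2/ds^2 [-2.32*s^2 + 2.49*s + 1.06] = -4.64000000000000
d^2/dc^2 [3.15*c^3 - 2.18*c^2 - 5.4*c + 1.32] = 18.9*c - 4.36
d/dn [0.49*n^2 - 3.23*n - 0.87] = 0.98*n - 3.23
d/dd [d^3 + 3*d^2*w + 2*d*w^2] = 3*d^2 + 6*d*w + 2*w^2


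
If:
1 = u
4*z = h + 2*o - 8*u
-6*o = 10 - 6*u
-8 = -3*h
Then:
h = 8/3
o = -2/3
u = 1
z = -5/3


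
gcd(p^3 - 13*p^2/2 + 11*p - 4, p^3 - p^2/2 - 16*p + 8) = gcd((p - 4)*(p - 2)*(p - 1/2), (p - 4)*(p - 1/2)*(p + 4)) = p^2 - 9*p/2 + 2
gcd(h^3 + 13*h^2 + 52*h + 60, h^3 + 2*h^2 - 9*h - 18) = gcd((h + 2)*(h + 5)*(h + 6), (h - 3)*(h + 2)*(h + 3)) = h + 2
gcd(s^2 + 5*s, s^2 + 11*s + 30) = s + 5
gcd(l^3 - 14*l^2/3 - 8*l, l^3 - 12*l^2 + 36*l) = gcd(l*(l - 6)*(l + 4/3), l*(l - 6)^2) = l^2 - 6*l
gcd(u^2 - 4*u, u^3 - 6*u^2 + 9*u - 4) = u - 4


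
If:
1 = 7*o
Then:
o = 1/7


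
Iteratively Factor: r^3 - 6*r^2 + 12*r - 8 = (r - 2)*(r^2 - 4*r + 4) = (r - 2)^2*(r - 2)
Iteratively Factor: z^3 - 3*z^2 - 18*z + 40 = (z - 5)*(z^2 + 2*z - 8) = (z - 5)*(z + 4)*(z - 2)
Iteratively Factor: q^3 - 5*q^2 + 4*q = (q - 1)*(q^2 - 4*q) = (q - 4)*(q - 1)*(q)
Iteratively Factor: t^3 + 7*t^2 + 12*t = (t + 3)*(t^2 + 4*t) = t*(t + 3)*(t + 4)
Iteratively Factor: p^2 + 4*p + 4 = (p + 2)*(p + 2)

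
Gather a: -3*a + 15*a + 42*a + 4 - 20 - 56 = 54*a - 72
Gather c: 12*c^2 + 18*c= 12*c^2 + 18*c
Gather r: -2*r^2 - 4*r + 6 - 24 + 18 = -2*r^2 - 4*r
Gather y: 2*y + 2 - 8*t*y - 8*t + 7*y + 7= -8*t + y*(9 - 8*t) + 9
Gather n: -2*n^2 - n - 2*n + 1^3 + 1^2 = -2*n^2 - 3*n + 2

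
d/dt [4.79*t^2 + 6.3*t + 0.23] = 9.58*t + 6.3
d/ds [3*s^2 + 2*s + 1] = 6*s + 2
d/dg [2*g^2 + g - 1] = 4*g + 1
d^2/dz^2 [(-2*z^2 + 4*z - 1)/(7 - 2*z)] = 92/(8*z^3 - 84*z^2 + 294*z - 343)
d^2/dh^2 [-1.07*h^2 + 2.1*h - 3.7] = -2.14000000000000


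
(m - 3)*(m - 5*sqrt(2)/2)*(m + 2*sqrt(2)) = m^3 - 3*m^2 - sqrt(2)*m^2/2 - 10*m + 3*sqrt(2)*m/2 + 30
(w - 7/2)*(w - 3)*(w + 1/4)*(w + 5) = w^4 - 5*w^3/4 - 179*w^2/8 + 47*w + 105/8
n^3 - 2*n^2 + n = n*(n - 1)^2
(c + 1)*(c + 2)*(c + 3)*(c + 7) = c^4 + 13*c^3 + 53*c^2 + 83*c + 42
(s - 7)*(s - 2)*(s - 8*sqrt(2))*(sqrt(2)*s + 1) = sqrt(2)*s^4 - 15*s^3 - 9*sqrt(2)*s^3 + 6*sqrt(2)*s^2 + 135*s^2 - 210*s + 72*sqrt(2)*s - 112*sqrt(2)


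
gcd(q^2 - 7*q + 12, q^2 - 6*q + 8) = q - 4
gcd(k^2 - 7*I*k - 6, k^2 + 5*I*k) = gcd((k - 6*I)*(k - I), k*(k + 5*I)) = 1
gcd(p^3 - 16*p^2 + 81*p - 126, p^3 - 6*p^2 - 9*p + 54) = p^2 - 9*p + 18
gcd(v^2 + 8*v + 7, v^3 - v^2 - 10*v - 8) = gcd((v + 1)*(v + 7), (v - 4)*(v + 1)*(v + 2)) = v + 1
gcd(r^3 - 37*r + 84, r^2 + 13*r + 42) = r + 7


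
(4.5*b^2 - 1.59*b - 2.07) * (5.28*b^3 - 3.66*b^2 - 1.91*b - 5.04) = 23.76*b^5 - 24.8652*b^4 - 13.7052*b^3 - 12.0669*b^2 + 11.9673*b + 10.4328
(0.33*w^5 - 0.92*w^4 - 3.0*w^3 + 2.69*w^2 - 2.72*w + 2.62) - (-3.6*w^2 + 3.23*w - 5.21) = 0.33*w^5 - 0.92*w^4 - 3.0*w^3 + 6.29*w^2 - 5.95*w + 7.83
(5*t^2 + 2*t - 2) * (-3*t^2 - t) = -15*t^4 - 11*t^3 + 4*t^2 + 2*t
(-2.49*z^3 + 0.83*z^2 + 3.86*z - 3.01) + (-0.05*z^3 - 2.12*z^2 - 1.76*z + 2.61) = -2.54*z^3 - 1.29*z^2 + 2.1*z - 0.4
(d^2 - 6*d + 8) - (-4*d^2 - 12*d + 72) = 5*d^2 + 6*d - 64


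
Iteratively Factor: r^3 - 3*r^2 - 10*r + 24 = (r - 2)*(r^2 - r - 12) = (r - 4)*(r - 2)*(r + 3)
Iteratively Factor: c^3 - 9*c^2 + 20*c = (c - 5)*(c^2 - 4*c) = (c - 5)*(c - 4)*(c)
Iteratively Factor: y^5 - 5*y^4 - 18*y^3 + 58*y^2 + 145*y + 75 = (y - 5)*(y^4 - 18*y^2 - 32*y - 15) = (y - 5)*(y + 1)*(y^3 - y^2 - 17*y - 15) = (y - 5)^2*(y + 1)*(y^2 + 4*y + 3) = (y - 5)^2*(y + 1)*(y + 3)*(y + 1)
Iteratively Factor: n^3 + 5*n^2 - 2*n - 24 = (n + 3)*(n^2 + 2*n - 8) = (n + 3)*(n + 4)*(n - 2)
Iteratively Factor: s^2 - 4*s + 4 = (s - 2)*(s - 2)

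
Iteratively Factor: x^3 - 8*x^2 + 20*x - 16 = (x - 2)*(x^2 - 6*x + 8) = (x - 2)^2*(x - 4)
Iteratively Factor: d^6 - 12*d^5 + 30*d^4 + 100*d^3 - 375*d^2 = (d - 5)*(d^5 - 7*d^4 - 5*d^3 + 75*d^2) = d*(d - 5)*(d^4 - 7*d^3 - 5*d^2 + 75*d) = d^2*(d - 5)*(d^3 - 7*d^2 - 5*d + 75) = d^2*(d - 5)^2*(d^2 - 2*d - 15) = d^2*(d - 5)^2*(d + 3)*(d - 5)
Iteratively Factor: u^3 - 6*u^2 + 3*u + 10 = (u - 5)*(u^2 - u - 2) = (u - 5)*(u + 1)*(u - 2)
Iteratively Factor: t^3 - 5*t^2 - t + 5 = (t - 5)*(t^2 - 1) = (t - 5)*(t - 1)*(t + 1)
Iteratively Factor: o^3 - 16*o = (o)*(o^2 - 16) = o*(o - 4)*(o + 4)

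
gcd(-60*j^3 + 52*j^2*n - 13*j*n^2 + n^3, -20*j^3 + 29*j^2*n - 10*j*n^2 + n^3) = 5*j - n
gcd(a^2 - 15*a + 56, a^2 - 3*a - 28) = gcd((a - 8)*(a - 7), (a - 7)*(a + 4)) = a - 7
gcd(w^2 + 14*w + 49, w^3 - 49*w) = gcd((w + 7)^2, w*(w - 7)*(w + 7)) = w + 7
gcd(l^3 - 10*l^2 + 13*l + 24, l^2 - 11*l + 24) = l^2 - 11*l + 24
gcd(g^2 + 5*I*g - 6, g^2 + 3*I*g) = g + 3*I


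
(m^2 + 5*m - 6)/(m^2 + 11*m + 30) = (m - 1)/(m + 5)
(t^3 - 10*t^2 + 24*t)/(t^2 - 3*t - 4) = t*(t - 6)/(t + 1)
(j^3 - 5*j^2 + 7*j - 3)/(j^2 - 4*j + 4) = (j^3 - 5*j^2 + 7*j - 3)/(j^2 - 4*j + 4)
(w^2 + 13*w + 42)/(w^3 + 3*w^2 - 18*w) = (w + 7)/(w*(w - 3))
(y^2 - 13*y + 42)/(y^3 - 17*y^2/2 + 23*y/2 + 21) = 2*(y - 7)/(2*y^2 - 5*y - 7)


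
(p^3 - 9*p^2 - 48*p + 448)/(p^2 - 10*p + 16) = (p^2 - p - 56)/(p - 2)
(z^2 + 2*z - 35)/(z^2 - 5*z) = (z + 7)/z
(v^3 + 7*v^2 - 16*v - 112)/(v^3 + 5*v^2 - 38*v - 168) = (v - 4)/(v - 6)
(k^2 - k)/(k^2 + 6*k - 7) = k/(k + 7)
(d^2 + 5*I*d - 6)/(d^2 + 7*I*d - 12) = (d + 2*I)/(d + 4*I)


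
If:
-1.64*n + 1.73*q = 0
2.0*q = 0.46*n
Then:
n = 0.00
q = 0.00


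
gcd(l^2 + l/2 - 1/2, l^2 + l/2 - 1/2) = l^2 + l/2 - 1/2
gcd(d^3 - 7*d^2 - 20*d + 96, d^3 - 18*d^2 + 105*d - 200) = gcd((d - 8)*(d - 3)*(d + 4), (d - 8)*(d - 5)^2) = d - 8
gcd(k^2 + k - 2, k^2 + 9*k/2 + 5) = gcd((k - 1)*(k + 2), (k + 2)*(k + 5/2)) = k + 2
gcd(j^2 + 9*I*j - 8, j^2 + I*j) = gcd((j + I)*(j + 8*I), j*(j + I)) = j + I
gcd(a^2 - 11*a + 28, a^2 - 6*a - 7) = a - 7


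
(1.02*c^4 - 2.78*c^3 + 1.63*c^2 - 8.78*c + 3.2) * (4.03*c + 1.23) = 4.1106*c^5 - 9.9488*c^4 + 3.1495*c^3 - 33.3785*c^2 + 2.0966*c + 3.936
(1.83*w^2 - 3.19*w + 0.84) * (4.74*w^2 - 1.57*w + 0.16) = 8.6742*w^4 - 17.9937*w^3 + 9.2827*w^2 - 1.8292*w + 0.1344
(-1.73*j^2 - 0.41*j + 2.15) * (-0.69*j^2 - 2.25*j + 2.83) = 1.1937*j^4 + 4.1754*j^3 - 5.4569*j^2 - 5.9978*j + 6.0845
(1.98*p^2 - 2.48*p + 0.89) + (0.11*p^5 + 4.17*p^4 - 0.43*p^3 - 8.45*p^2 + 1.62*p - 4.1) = 0.11*p^5 + 4.17*p^4 - 0.43*p^3 - 6.47*p^2 - 0.86*p - 3.21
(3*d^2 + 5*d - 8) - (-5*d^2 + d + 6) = 8*d^2 + 4*d - 14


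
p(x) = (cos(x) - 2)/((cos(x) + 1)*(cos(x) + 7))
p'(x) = (cos(x) - 2)*sin(x)/((cos(x) + 1)*(cos(x) + 7)^2) + (cos(x) - 2)*sin(x)/((cos(x) + 1)^2*(cos(x) + 7)) - sin(x)/((cos(x) + 1)*(cos(x) + 7))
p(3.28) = -52.04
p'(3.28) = 754.31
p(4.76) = -0.26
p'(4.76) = 0.42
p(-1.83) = -0.45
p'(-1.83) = 0.84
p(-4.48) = -0.43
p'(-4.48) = -0.79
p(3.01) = -57.58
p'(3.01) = -877.67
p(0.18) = -0.06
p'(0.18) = -0.02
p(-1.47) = -0.24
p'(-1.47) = 0.38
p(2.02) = -0.66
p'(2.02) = -1.38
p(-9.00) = -5.38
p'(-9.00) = 26.07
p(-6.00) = -0.07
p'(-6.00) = -0.03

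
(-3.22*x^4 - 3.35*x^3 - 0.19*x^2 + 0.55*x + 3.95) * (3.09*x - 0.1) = -9.9498*x^5 - 10.0295*x^4 - 0.2521*x^3 + 1.7185*x^2 + 12.1505*x - 0.395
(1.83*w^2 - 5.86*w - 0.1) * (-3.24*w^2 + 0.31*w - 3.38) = -5.9292*w^4 + 19.5537*w^3 - 7.678*w^2 + 19.7758*w + 0.338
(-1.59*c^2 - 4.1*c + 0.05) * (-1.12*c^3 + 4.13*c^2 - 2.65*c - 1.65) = 1.7808*c^5 - 1.9747*c^4 - 12.7755*c^3 + 13.695*c^2 + 6.6325*c - 0.0825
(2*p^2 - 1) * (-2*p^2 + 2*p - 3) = -4*p^4 + 4*p^3 - 4*p^2 - 2*p + 3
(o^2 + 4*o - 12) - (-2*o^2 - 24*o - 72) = 3*o^2 + 28*o + 60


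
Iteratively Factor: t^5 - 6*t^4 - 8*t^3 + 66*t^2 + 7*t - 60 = (t - 5)*(t^4 - t^3 - 13*t^2 + t + 12) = (t - 5)*(t - 1)*(t^3 - 13*t - 12) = (t - 5)*(t - 4)*(t - 1)*(t^2 + 4*t + 3) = (t - 5)*(t - 4)*(t - 1)*(t + 1)*(t + 3)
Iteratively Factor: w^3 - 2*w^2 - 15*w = (w)*(w^2 - 2*w - 15) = w*(w - 5)*(w + 3)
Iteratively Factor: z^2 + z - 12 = (z + 4)*(z - 3)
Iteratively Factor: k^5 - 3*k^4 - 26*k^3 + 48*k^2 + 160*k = (k - 4)*(k^4 + k^3 - 22*k^2 - 40*k) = (k - 4)*(k + 2)*(k^3 - k^2 - 20*k) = (k - 4)*(k + 2)*(k + 4)*(k^2 - 5*k) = k*(k - 4)*(k + 2)*(k + 4)*(k - 5)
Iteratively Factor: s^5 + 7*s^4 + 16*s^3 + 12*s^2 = (s)*(s^4 + 7*s^3 + 16*s^2 + 12*s) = s*(s + 2)*(s^3 + 5*s^2 + 6*s) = s^2*(s + 2)*(s^2 + 5*s + 6) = s^2*(s + 2)^2*(s + 3)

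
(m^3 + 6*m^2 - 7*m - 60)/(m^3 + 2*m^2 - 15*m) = (m + 4)/m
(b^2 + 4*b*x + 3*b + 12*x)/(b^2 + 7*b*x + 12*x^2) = (b + 3)/(b + 3*x)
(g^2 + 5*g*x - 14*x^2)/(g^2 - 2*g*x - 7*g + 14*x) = (g + 7*x)/(g - 7)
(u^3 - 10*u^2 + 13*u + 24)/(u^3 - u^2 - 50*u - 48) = (u - 3)/(u + 6)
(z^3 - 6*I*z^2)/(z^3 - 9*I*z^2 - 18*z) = z/(z - 3*I)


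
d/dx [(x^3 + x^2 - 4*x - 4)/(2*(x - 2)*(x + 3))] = (x^2 + 6*x + 7)/(2*(x^2 + 6*x + 9))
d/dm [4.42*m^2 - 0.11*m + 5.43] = 8.84*m - 0.11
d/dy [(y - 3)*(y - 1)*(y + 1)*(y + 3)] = 4*y*(y^2 - 5)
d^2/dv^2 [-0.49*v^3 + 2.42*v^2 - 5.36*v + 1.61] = 4.84 - 2.94*v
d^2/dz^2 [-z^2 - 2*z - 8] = -2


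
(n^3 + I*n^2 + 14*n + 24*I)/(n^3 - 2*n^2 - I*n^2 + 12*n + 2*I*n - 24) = (n + 2*I)/(n - 2)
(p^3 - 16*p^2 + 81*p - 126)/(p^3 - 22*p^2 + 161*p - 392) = (p^2 - 9*p + 18)/(p^2 - 15*p + 56)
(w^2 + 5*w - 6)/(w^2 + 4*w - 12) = (w - 1)/(w - 2)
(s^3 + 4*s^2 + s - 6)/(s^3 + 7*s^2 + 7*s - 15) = (s + 2)/(s + 5)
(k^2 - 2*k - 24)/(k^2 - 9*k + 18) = (k + 4)/(k - 3)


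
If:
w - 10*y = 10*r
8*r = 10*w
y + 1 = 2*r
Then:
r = 25/73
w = 20/73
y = -23/73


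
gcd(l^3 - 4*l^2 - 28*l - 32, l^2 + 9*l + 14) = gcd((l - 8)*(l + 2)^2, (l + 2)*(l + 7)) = l + 2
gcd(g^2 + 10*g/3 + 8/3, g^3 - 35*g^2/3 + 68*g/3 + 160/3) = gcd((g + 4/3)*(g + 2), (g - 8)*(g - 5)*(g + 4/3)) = g + 4/3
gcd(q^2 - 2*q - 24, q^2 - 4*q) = 1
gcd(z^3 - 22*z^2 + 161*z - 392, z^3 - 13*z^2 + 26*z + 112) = z^2 - 15*z + 56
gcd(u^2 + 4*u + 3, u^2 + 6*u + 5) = u + 1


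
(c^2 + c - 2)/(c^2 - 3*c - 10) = (c - 1)/(c - 5)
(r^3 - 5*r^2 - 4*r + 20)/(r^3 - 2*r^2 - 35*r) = (-r^3 + 5*r^2 + 4*r - 20)/(r*(-r^2 + 2*r + 35))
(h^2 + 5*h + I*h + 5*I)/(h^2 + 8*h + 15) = (h + I)/(h + 3)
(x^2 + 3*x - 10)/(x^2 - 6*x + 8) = (x + 5)/(x - 4)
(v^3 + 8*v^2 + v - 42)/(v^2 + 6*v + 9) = (v^2 + 5*v - 14)/(v + 3)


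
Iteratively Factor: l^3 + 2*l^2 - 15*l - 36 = (l - 4)*(l^2 + 6*l + 9) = (l - 4)*(l + 3)*(l + 3)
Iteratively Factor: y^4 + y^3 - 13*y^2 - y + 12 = (y + 1)*(y^3 - 13*y + 12) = (y + 1)*(y + 4)*(y^2 - 4*y + 3) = (y - 3)*(y + 1)*(y + 4)*(y - 1)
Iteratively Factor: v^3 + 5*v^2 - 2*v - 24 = (v + 4)*(v^2 + v - 6) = (v - 2)*(v + 4)*(v + 3)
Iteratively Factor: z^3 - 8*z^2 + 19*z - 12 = (z - 3)*(z^2 - 5*z + 4) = (z - 3)*(z - 1)*(z - 4)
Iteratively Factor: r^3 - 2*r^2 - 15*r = (r)*(r^2 - 2*r - 15) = r*(r + 3)*(r - 5)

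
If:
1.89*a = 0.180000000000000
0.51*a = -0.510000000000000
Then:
No Solution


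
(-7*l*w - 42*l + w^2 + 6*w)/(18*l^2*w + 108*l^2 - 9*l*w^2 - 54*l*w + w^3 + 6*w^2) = (-7*l + w)/(18*l^2 - 9*l*w + w^2)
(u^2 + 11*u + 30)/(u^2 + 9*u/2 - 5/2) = 2*(u + 6)/(2*u - 1)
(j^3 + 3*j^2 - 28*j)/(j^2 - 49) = j*(j - 4)/(j - 7)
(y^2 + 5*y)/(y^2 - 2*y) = (y + 5)/(y - 2)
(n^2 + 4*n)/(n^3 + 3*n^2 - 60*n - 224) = n/(n^2 - n - 56)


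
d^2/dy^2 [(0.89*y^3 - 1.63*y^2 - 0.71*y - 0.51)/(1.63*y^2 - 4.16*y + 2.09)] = (7.105427357601e-15*y^5 - 2.8421709430404e-14*y^4 - 1.13816400000005*y^3 - 21.240684*y^2 + 58.587444*y - 40.762932)/(4.330747*y^6 - 33.158112*y^5 + 101.283147*y^4 - 157.022528*y^3 + 129.866121*y^2 - 54.513888*y + 9.129329)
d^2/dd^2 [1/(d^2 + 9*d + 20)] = 2*(-d^2 - 9*d + (2*d + 9)^2 - 20)/(d^2 + 9*d + 20)^3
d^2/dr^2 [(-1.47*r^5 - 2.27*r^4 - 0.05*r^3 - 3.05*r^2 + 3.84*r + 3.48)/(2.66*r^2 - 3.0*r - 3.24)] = (-62.406792*r^7 + 155.566376*r^6 + 177.970464*r^5 - 433.849392*r^4 - 657.759072*r^3 - 298.848816*r^2 + 28.7962559999999*r - 16.060896)/(18.821096*r^6 - 63.6804*r^5 + 3.045168*r^4 + 128.1312*r^3 - 3.70915199999999*r^2 - 94.4784*r - 34.012224)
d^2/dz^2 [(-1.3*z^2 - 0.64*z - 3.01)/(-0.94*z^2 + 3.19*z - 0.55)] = (8.92736799999999*z^3 + 11.925216*z^2 - 56.139996*z + 61.180042)/(0.830584*z^6 - 8.456052*z^5 + 30.154542*z^4 - 42.357139*z^3 + 17.643615*z^2 - 2.894925*z + 0.166375)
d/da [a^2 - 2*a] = 2*a - 2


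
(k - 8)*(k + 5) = k^2 - 3*k - 40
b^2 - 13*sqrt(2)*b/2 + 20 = (b - 4*sqrt(2))*(b - 5*sqrt(2)/2)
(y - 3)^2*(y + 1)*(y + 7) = y^4 + 2*y^3 - 32*y^2 + 30*y + 63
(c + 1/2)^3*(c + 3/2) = c^4 + 3*c^3 + 3*c^2 + 5*c/4 + 3/16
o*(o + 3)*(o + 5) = o^3 + 8*o^2 + 15*o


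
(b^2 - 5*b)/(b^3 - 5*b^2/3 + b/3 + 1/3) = 3*b*(b - 5)/(3*b^3 - 5*b^2 + b + 1)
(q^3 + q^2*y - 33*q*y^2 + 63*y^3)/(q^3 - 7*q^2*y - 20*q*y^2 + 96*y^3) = (-q^2 - 4*q*y + 21*y^2)/(-q^2 + 4*q*y + 32*y^2)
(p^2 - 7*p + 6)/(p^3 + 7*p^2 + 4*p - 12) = (p - 6)/(p^2 + 8*p + 12)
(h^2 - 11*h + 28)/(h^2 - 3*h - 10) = (-h^2 + 11*h - 28)/(-h^2 + 3*h + 10)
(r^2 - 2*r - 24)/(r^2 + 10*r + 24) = (r - 6)/(r + 6)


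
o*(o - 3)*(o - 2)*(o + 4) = o^4 - o^3 - 14*o^2 + 24*o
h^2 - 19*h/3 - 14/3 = (h - 7)*(h + 2/3)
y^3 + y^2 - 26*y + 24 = (y - 4)*(y - 1)*(y + 6)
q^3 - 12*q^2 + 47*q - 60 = (q - 5)*(q - 4)*(q - 3)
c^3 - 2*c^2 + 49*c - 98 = (c - 2)*(c - 7*I)*(c + 7*I)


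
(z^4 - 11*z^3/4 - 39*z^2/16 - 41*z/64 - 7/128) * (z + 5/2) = z^5 - z^4/4 - 149*z^3/16 - 431*z^2/64 - 53*z/32 - 35/256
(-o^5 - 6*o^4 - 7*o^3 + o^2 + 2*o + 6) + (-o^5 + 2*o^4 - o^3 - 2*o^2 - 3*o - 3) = -2*o^5 - 4*o^4 - 8*o^3 - o^2 - o + 3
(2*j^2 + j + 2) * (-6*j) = -12*j^3 - 6*j^2 - 12*j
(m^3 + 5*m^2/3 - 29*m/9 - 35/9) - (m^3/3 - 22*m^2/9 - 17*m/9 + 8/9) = 2*m^3/3 + 37*m^2/9 - 4*m/3 - 43/9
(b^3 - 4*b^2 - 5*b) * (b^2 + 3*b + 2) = b^5 - b^4 - 15*b^3 - 23*b^2 - 10*b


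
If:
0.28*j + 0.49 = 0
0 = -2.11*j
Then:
No Solution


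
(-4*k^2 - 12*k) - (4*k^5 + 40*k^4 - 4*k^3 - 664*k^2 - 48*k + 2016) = -4*k^5 - 40*k^4 + 4*k^3 + 660*k^2 + 36*k - 2016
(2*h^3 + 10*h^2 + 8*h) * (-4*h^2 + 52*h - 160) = -8*h^5 + 64*h^4 + 168*h^3 - 1184*h^2 - 1280*h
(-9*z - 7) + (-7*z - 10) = -16*z - 17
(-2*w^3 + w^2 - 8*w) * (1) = -2*w^3 + w^2 - 8*w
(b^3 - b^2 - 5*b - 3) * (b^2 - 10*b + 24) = b^5 - 11*b^4 + 29*b^3 + 23*b^2 - 90*b - 72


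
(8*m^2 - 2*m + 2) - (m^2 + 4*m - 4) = 7*m^2 - 6*m + 6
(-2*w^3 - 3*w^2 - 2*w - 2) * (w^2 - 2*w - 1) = -2*w^5 + w^4 + 6*w^3 + 5*w^2 + 6*w + 2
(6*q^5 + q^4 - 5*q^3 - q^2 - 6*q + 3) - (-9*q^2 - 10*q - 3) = 6*q^5 + q^4 - 5*q^3 + 8*q^2 + 4*q + 6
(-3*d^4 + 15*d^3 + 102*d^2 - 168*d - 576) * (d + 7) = -3*d^5 - 6*d^4 + 207*d^3 + 546*d^2 - 1752*d - 4032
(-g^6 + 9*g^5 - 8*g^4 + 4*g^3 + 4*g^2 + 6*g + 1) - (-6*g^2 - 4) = -g^6 + 9*g^5 - 8*g^4 + 4*g^3 + 10*g^2 + 6*g + 5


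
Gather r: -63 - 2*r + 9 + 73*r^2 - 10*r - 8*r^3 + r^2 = -8*r^3 + 74*r^2 - 12*r - 54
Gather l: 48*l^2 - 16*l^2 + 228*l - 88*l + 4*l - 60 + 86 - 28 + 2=32*l^2 + 144*l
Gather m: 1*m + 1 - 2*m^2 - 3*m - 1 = -2*m^2 - 2*m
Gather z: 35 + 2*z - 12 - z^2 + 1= -z^2 + 2*z + 24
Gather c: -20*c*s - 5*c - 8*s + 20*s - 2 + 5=c*(-20*s - 5) + 12*s + 3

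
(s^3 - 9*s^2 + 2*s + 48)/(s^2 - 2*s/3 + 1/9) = 9*(s^3 - 9*s^2 + 2*s + 48)/(9*s^2 - 6*s + 1)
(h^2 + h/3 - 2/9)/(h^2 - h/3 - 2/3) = (h - 1/3)/(h - 1)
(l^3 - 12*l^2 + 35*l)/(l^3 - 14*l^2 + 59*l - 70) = l/(l - 2)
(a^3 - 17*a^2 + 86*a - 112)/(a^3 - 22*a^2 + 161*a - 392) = (a - 2)/(a - 7)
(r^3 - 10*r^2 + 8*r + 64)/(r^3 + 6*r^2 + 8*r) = (r^2 - 12*r + 32)/(r*(r + 4))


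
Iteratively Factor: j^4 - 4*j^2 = (j - 2)*(j^3 + 2*j^2) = j*(j - 2)*(j^2 + 2*j) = j^2*(j - 2)*(j + 2)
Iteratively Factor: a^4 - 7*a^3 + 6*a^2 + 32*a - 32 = (a + 2)*(a^3 - 9*a^2 + 24*a - 16) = (a - 4)*(a + 2)*(a^2 - 5*a + 4) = (a - 4)*(a - 1)*(a + 2)*(a - 4)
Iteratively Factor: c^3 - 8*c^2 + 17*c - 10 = (c - 5)*(c^2 - 3*c + 2) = (c - 5)*(c - 2)*(c - 1)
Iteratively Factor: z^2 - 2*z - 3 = (z + 1)*(z - 3)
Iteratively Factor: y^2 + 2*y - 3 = (y - 1)*(y + 3)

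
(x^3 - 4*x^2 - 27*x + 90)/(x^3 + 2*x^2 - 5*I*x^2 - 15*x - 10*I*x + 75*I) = (x - 6)/(x - 5*I)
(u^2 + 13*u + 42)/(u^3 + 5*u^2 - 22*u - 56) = (u + 6)/(u^2 - 2*u - 8)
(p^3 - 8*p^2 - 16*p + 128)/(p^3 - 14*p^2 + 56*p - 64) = (p + 4)/(p - 2)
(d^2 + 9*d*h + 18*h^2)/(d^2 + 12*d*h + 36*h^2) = (d + 3*h)/(d + 6*h)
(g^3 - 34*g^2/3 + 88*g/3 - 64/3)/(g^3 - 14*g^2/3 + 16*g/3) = (3*g^2 - 28*g + 32)/(g*(3*g - 8))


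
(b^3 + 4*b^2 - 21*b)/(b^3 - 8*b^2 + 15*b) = (b + 7)/(b - 5)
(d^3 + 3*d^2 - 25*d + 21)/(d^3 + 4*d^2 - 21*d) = (d - 1)/d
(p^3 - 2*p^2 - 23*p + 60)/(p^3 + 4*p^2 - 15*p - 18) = (p^2 + p - 20)/(p^2 + 7*p + 6)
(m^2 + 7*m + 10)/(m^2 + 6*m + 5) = (m + 2)/(m + 1)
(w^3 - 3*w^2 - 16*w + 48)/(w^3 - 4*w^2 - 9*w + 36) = (w + 4)/(w + 3)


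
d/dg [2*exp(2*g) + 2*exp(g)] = (4*exp(g) + 2)*exp(g)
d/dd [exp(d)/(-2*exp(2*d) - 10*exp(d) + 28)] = (exp(2*d) + 14)*exp(d)/(2*(exp(4*d) + 10*exp(3*d) - 3*exp(2*d) - 140*exp(d) + 196))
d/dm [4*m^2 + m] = 8*m + 1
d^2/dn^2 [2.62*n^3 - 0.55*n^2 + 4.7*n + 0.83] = 15.72*n - 1.1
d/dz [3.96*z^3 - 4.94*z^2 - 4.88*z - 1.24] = 11.88*z^2 - 9.88*z - 4.88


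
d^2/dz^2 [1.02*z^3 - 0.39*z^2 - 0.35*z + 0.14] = 6.12*z - 0.78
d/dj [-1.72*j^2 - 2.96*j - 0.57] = -3.44*j - 2.96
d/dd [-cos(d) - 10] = sin(d)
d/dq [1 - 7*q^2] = -14*q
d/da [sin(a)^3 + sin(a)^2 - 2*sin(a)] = (3*sin(a)^2 + 2*sin(a) - 2)*cos(a)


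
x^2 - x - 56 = (x - 8)*(x + 7)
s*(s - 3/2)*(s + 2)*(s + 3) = s^4 + 7*s^3/2 - 3*s^2/2 - 9*s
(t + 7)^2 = t^2 + 14*t + 49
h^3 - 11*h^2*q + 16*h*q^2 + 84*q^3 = (h - 7*q)*(h - 6*q)*(h + 2*q)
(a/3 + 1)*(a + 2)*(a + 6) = a^3/3 + 11*a^2/3 + 12*a + 12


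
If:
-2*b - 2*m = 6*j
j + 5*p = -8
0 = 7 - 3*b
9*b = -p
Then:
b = 7/3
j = 97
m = -880/3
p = -21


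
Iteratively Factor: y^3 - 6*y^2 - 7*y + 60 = (y - 5)*(y^2 - y - 12) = (y - 5)*(y + 3)*(y - 4)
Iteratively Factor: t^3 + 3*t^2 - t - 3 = (t - 1)*(t^2 + 4*t + 3) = (t - 1)*(t + 1)*(t + 3)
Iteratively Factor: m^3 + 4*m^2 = (m + 4)*(m^2) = m*(m + 4)*(m)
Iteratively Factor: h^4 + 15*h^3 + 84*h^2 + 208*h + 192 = (h + 4)*(h^3 + 11*h^2 + 40*h + 48) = (h + 3)*(h + 4)*(h^2 + 8*h + 16) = (h + 3)*(h + 4)^2*(h + 4)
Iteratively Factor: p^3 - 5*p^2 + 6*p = (p - 3)*(p^2 - 2*p) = (p - 3)*(p - 2)*(p)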